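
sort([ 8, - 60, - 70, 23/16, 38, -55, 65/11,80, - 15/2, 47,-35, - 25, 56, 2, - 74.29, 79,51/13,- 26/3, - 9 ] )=[- 74.29, - 70,-60,  -  55, - 35, - 25,-9,  -  26/3,-15/2, 23/16, 2, 51/13,65/11,8,38, 47,56,79,80 ] 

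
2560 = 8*320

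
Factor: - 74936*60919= - 2^3*17^1*19^1*29^1 * 60919^1 = - 4565026184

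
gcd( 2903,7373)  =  1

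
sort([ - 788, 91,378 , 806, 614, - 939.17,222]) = [-939.17  ,-788, 91 , 222, 378, 614,806]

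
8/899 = 8/899 = 0.01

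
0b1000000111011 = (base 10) 4155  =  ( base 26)63L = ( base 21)98I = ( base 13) 1B78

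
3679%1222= 13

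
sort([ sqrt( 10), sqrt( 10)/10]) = [sqrt(10) /10, sqrt (10) ]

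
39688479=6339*6261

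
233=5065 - 4832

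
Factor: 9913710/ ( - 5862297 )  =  -3304570/1954099  =  -2^1*5^1*7^( - 1 )*17^( - 1 )* 47^1*  79^1 * 89^1*16421^( - 1)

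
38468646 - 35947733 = 2520913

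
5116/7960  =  1279/1990= 0.64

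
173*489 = 84597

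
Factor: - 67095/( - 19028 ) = 945/268=2^( - 2 )*3^3*5^1*7^1*67^( - 1)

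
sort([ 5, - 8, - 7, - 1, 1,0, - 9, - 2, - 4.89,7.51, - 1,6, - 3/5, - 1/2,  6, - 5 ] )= [ - 9, - 8, - 7, - 5, - 4.89, - 2 , - 1, -1,-3/5, - 1/2, 0,1,5,  6,6, 7.51]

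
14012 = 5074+8938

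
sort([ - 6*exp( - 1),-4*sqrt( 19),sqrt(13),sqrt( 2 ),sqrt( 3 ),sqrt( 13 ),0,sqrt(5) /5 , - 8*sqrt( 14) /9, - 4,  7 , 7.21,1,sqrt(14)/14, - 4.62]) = [ - 4*sqrt (19), - 4.62, - 4,-8*sqrt (14)/9,- 6*exp( - 1 ),0,sqrt( 14 )/14,sqrt( 5 )/5,1,sqrt(2), sqrt( 3),sqrt(13 ),  sqrt(13),  7 , 7.21]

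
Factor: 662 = 2^1*331^1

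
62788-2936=59852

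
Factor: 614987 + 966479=2^1*790733^1 = 1581466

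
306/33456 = 3/328=0.01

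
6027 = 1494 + 4533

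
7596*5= 37980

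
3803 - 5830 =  - 2027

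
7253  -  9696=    - 2443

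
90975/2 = 45487 + 1/2 = 45487.50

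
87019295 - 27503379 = 59515916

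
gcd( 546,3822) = 546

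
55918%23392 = 9134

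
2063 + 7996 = 10059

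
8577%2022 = 489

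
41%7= 6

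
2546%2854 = 2546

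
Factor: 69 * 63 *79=3^3 *7^1 * 23^1*79^1 = 343413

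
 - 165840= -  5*33168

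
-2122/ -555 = 2122/555 =3.82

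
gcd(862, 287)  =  1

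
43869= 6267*7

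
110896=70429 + 40467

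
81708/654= 124 +102/109= 124.94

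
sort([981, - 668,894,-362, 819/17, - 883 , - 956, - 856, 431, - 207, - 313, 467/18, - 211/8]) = [ - 956,  -  883, -856 ,  -  668,-362, - 313,- 207, - 211/8, 467/18,819/17, 431, 894, 981] 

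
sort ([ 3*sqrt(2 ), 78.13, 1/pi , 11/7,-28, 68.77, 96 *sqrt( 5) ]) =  [-28,  1/pi, 11/7, 3* sqrt(2 ),68.77, 78.13, 96*sqrt(5)]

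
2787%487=352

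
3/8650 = 3/8650= 0.00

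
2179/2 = 2179/2 = 1089.50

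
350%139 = 72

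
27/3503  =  27/3503 = 0.01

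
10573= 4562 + 6011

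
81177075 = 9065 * 8955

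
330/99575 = 66/19915 = 0.00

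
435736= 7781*56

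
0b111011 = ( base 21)2h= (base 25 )29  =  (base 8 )73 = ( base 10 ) 59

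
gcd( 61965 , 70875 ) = 405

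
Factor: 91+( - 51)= 40  =  2^3 * 5^1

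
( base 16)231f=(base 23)GML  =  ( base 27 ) C90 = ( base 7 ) 35133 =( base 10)8991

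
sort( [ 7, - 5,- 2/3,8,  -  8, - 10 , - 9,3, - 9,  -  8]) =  [ - 10, - 9, - 9, - 8,-8,-5, - 2/3,3,7,8] 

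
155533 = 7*22219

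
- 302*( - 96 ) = 28992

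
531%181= 169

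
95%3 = 2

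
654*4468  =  2922072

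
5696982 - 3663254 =2033728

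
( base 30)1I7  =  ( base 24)2c7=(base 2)10110100111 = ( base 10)1447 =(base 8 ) 2647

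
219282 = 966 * 227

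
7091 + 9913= 17004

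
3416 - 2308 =1108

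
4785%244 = 149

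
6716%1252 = 456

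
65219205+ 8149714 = 73368919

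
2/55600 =1/27800  =  0.00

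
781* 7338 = 5730978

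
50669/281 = 50669/281 = 180.32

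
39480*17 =671160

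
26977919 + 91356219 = 118334138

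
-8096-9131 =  - 17227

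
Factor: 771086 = 2^1 * 17^1 * 22679^1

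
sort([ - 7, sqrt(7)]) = [ - 7, sqrt(7)] 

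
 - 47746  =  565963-613709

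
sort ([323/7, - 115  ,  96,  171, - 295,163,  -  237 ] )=[ - 295,- 237 ,-115, 323/7,96, 163, 171 ] 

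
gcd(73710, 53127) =9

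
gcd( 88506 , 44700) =894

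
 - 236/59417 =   -  1 + 59181/59417= -  0.00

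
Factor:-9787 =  - 9787^1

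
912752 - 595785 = 316967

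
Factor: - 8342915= - 5^1*7^1*238369^1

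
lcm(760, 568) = 53960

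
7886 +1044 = 8930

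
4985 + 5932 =10917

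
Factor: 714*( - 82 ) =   -  2^2*3^1 * 7^1*17^1*41^1 = - 58548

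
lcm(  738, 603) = 49446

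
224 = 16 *14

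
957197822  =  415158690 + 542039132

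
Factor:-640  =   - 2^7*5^1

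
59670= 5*11934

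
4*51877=207508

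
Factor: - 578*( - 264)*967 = 2^4 *3^1*11^1*17^2*967^1 = 147556464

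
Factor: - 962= - 2^1*13^1  *37^1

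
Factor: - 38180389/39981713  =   - 13^1*41^1*71633^1*39981713^(-1 )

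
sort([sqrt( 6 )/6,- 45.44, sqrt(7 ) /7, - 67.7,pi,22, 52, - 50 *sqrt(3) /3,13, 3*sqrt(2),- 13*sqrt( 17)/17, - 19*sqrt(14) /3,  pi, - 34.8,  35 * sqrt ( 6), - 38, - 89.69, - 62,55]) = [ - 89.69,  -  67.7, - 62, - 45.44,-38, - 34.8,-50*sqrt( 3)/3, - 19 * sqrt(  14) /3, - 13*sqrt( 17) /17, sqrt( 7 ) /7, sqrt (6) /6, pi,pi, 3*sqrt (2),13, 22,52, 55, 35*sqrt( 6 ) ] 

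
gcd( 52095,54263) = 1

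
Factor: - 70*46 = -2^2*5^1*7^1 * 23^1 = - 3220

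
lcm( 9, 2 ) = 18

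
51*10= 510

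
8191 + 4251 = 12442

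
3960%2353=1607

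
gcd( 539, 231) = 77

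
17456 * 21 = 366576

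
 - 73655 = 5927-79582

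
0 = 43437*0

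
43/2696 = 43/2696 = 0.02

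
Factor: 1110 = 2^1*3^1*5^1*37^1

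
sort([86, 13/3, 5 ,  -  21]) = [-21,  13/3, 5, 86] 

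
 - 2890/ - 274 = 10 + 75/137 = 10.55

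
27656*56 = 1548736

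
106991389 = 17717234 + 89274155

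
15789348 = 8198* 1926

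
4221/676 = 6 + 165/676 = 6.24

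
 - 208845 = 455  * (  -  459)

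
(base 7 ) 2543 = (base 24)1g2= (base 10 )962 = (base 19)2CC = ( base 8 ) 1702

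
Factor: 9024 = 2^6*3^1*47^1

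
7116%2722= 1672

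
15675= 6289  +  9386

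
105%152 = 105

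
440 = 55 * 8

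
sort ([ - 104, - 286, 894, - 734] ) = [ - 734, - 286, - 104,894]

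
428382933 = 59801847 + 368581086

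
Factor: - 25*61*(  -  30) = 2^1  *3^1*5^3*61^1 = 45750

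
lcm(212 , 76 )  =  4028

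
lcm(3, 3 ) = 3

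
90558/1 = 90558 = 90558.00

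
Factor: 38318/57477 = 2/3 = 2^1*3^( - 1)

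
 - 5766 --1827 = -3939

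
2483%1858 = 625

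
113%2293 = 113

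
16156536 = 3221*5016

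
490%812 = 490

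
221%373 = 221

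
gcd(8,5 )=1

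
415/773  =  415/773 =0.54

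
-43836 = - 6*7306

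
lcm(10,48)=240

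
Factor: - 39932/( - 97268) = 67^1*149^1 * 24317^( - 1) = 9983/24317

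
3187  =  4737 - 1550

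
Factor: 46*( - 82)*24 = - 2^5*3^1*23^1*41^1=- 90528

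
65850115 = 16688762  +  49161353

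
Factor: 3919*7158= 28052202 = 2^1*3^1*1193^1 * 3919^1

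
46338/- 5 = -46338/5 = - 9267.60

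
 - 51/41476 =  - 51/41476 =- 0.00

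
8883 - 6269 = 2614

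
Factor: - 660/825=-2^2*5^ ( - 1) = -  4/5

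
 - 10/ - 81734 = 5/40867 = 0.00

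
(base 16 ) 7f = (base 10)127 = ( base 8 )177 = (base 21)61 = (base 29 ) 4b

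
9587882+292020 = 9879902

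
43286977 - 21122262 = 22164715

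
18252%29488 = 18252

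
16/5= 3+ 1/5 = 3.20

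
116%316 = 116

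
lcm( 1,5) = 5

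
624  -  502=122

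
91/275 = 91/275 = 0.33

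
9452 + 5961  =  15413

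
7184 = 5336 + 1848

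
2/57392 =1/28696=0.00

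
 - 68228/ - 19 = 68228/19 = 3590.95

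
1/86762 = 1/86762 =0.00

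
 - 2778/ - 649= 4  +  182/649 = 4.28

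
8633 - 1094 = 7539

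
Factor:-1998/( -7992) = 2^( - 2 )= 1/4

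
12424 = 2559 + 9865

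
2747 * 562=1543814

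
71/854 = 71/854 =0.08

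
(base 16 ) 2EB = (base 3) 1000200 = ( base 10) 747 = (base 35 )LC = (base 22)1bl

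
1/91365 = 1/91365 = 0.00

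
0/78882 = 0 = 0.00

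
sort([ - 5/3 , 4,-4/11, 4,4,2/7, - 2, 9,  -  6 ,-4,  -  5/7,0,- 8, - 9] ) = [ - 9, - 8, - 6 , -4 , - 2,-5/3 , - 5/7, - 4/11, 0, 2/7, 4,4, 4 , 9 ]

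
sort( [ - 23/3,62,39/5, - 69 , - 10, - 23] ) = [ - 69 , - 23  , -10,-23/3, 39/5, 62]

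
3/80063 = 3/80063 = 0.00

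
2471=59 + 2412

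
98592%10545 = 3687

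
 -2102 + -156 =-2258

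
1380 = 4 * 345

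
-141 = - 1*141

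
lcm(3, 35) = 105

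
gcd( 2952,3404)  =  4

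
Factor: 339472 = 2^4 * 7^2* 433^1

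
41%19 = 3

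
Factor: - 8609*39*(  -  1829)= 614088579 = 3^1 * 13^1*31^1*59^1*8609^1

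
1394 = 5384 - 3990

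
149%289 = 149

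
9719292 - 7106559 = 2612733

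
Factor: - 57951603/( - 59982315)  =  3^1*5^( - 1 )*  3998821^ ( - 1)*6439067^1 = 19317201/19994105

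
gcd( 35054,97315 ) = 1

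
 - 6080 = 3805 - 9885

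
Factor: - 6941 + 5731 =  - 2^1*5^1*11^2 = - 1210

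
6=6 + 0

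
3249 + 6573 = 9822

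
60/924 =5/77= 0.06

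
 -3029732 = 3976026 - 7005758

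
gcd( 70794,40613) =1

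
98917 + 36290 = 135207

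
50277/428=117 + 201/428 = 117.47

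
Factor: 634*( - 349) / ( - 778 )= 110633/389=317^1*349^1*389^( - 1 ) 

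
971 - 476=495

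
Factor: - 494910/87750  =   - 3^1*5^( - 2)*47^1   =  - 141/25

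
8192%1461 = 887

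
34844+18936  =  53780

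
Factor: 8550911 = 29^1*294859^1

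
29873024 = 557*53632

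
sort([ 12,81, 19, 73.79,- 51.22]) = [ - 51.22,12, 19, 73.79, 81 ]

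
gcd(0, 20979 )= 20979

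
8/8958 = 4/4479 = 0.00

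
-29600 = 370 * ( - 80) 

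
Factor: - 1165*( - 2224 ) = 2^4*5^1*139^1*233^1 = 2590960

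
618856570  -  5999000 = 612857570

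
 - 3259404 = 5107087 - 8366491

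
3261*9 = 29349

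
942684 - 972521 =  - 29837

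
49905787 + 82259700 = 132165487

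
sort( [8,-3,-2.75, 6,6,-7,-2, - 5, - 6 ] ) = [-7  ,  -  6, - 5, - 3,  -  2.75,-2, 6, 6,8]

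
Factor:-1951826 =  - 2^1*23^1*151^1*281^1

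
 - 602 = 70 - 672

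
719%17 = 5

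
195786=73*2682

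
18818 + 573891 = 592709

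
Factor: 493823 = 11^1 * 44893^1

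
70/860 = 7/86 = 0.08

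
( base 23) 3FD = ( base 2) 11110011001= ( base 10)1945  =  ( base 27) 2I1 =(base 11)1509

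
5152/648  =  7 + 77/81 = 7.95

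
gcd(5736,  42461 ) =1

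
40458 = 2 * 20229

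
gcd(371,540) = 1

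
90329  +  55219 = 145548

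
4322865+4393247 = 8716112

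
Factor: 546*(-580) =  - 2^3*3^1*5^1*7^1*13^1*29^1 = - 316680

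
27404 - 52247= - 24843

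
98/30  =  3+4/15 = 3.27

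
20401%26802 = 20401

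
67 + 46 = 113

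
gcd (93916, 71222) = 2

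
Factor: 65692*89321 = 2^2*11^1*179^1*499^1*1493^1 = 5867675132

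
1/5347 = 1/5347 = 0.00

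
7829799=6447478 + 1382321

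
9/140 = 9/140 =0.06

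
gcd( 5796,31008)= 12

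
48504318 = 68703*706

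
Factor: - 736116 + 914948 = 178832 = 2^4*11177^1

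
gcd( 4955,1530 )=5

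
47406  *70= 3318420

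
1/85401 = 1/85401  =  0.00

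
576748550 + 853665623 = 1430414173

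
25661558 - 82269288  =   - 56607730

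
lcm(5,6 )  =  30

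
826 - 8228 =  - 7402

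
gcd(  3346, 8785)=7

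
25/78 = 25/78 = 0.32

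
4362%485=482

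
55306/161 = 55306/161 = 343.52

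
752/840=94/105 = 0.90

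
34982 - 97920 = - 62938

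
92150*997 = 91873550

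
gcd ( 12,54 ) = 6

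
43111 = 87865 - 44754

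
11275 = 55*205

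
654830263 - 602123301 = 52706962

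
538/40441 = 538/40441 = 0.01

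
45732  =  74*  618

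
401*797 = 319597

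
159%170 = 159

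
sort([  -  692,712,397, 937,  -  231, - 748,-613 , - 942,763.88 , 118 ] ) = [  -  942, - 748, - 692,-613 ,-231 , 118, 397, 712,  763.88,937]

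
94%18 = 4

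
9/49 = 9/49 = 0.18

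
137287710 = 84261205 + 53026505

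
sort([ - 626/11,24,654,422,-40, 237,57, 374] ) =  [ - 626/11 , - 40 , 24,57,237,374,422, 654]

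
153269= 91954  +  61315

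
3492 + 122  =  3614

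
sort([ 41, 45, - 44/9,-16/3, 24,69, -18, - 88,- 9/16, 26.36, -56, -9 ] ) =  [  -  88, - 56,-18, - 9, - 16/3,-44/9,  -  9/16,24,26.36,  41,45 , 69] 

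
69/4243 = 69/4243 = 0.02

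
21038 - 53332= - 32294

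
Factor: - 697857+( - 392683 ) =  - 1090540 = -2^2*5^1*11^1*4957^1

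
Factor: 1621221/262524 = 2^( - 2)*7^1*131^ ( - 1 )*167^( - 1 )*77201^1 = 540407/87508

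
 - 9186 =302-9488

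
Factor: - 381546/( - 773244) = 2^(-1)*11^1*41^1*457^( - 1 )= 451/914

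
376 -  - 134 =510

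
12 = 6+6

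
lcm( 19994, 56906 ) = 739778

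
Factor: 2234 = 2^1* 1117^1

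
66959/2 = 33479 + 1/2 = 33479.50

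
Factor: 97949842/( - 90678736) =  - 2^ ( - 3)* 167^1 * 293263^1 * 5667421^( - 1 ) = - 48974921/45339368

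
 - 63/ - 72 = 7/8 = 0.88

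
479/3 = 479/3 =159.67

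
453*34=15402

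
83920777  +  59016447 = 142937224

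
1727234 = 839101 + 888133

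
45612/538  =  22806/269  =  84.78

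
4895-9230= -4335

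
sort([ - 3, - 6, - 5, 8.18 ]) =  [ - 6, - 5, - 3,8.18] 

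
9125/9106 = 9125/9106  =  1.00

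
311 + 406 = 717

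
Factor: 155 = 5^1*31^1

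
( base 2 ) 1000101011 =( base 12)3A3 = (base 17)1FB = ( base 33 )gr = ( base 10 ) 555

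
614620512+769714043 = 1384334555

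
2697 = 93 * 29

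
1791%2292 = 1791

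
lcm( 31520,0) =0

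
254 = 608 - 354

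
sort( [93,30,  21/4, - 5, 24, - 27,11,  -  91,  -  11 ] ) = [-91,  -  27, - 11, - 5,21/4, 11, 24,  30,93]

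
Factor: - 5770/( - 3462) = 3^( - 1 ) * 5^1 = 5/3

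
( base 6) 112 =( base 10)44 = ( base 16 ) 2c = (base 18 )28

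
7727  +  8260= 15987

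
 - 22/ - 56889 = 22/56889 = 0.00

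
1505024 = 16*94064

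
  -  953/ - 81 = 953/81  =  11.77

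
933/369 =2 + 65/123 = 2.53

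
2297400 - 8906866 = - 6609466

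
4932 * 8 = 39456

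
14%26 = 14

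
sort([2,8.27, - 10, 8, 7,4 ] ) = [  -  10,2,4, 7, 8,8.27 ] 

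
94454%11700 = 854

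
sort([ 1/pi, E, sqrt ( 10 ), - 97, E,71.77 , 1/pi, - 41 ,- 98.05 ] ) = [-98.05 , - 97 ,-41, 1/pi, 1/pi , E, E, sqrt( 10),71.77] 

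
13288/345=13288/345 = 38.52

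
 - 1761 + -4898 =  - 6659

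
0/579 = 0  =  0.00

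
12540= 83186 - 70646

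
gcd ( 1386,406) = 14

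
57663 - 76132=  - 18469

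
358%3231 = 358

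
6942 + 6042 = 12984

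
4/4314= 2/2157 = 0.00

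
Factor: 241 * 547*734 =96761018 = 2^1*241^1*  367^1* 547^1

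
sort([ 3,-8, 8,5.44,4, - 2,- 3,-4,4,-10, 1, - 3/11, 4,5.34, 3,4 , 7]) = [-10 , - 8,- 4,  -  3, -2,-3/11,1,  3, 3, 4,4, 4, 4, 5.34, 5.44,7, 8 ]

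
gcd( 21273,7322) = 7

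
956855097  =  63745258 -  - 893109839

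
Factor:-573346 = -2^1*286673^1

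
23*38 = 874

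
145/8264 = 145/8264 = 0.02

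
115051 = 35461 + 79590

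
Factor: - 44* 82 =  - 3608= - 2^3*11^1*41^1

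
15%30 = 15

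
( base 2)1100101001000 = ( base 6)45544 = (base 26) 9eo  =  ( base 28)874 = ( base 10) 6472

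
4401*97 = 426897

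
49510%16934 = 15642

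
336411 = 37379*9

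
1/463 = 1/463 = 0.00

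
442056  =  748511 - 306455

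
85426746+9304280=94731026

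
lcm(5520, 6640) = 458160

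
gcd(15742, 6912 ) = 2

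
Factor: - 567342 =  - 2^1*3^2*43^1*733^1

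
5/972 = 5/972 = 0.01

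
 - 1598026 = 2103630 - 3701656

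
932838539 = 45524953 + 887313586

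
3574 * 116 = 414584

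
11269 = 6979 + 4290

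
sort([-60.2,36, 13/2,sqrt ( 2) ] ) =[ - 60.2,  sqrt(2) , 13/2, 36] 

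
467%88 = 27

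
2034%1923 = 111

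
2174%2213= 2174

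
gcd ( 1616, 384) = 16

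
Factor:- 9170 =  - 2^1*5^1*7^1*131^1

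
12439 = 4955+7484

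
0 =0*103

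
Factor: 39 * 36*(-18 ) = -2^3*3^5*13^1 = - 25272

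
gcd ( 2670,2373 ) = 3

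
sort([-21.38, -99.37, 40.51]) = [ - 99.37, - 21.38 , 40.51 ] 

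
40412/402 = 20206/201 = 100.53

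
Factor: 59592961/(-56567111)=  -  157^1  *379573^1*56567111^(-1)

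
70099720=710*98732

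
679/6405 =97/915 = 0.11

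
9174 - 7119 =2055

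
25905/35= 740 + 1/7 = 740.14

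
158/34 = 4+11/17= 4.65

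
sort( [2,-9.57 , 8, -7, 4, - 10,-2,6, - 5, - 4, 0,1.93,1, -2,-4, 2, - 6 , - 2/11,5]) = [-10,- 9.57,-7, - 6,-5,- 4, - 4, - 2,-2, - 2/11, 0, 1,  1.93 , 2, 2,  4,5,6,  8]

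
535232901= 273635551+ 261597350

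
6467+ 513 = 6980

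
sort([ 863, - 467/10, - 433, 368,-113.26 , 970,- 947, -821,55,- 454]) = [- 947,-821, - 454, - 433, -113.26, - 467/10,55, 368,863, 970]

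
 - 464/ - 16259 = 464/16259= 0.03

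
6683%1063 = 305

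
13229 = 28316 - 15087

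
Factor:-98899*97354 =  - 9628213246  =  - 2^1 * 48677^1 *98899^1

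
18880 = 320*59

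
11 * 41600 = 457600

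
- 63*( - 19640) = 1237320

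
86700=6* 14450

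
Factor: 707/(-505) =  - 7/5  =  - 5^( - 1)*7^1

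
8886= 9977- 1091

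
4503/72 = 1501/24=62.54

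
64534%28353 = 7828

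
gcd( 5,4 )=1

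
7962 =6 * 1327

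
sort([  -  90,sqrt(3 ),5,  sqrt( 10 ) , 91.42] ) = [ - 90 , sqrt( 3 ),sqrt( 10 ), 5,91.42]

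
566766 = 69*8214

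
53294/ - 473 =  - 53294/473  =  - 112.67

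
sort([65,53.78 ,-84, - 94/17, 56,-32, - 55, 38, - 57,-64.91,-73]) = [ - 84, - 73, - 64.91 ,  -  57,-55, - 32,-94/17,38, 53.78,  56,  65 ]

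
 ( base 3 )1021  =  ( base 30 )14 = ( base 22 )1c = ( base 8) 42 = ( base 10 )34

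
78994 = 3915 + 75079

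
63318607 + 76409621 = 139728228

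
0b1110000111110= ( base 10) 7230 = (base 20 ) I1A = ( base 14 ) 28C6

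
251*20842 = 5231342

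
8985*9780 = 87873300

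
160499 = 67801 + 92698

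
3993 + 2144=6137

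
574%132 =46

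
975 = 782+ 193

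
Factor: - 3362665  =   - 5^1*137^1*4909^1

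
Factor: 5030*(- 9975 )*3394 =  - 170291404500 = - 2^2*3^1*5^3*7^1 * 19^1*503^1*1697^1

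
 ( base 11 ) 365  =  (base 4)12302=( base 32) di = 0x1b2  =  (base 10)434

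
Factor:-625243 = -17^1*36779^1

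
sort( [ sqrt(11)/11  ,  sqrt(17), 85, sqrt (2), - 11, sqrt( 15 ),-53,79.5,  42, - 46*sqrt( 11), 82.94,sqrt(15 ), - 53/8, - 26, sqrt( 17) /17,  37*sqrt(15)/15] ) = [ - 46*sqrt(11 ), - 53, - 26, - 11,-53/8,  sqrt(17)/17, sqrt(11)/11,  sqrt(2), sqrt( 15 ) , sqrt(15), sqrt( 17), 37 * sqrt( 15) /15,42, 79.5, 82.94, 85 ] 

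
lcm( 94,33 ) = 3102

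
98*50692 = 4967816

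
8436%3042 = 2352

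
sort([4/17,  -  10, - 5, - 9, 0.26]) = [-10,-9,- 5,4/17, 0.26 ] 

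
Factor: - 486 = -2^1*3^5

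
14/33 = 14/33= 0.42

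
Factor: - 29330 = -2^1*5^1*7^1*419^1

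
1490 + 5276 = 6766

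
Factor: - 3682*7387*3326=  - 2^2 * 7^1 * 83^1*89^1*263^1*1663^1 = - 90463654484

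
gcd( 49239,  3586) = 1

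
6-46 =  - 40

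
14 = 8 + 6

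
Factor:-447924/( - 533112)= 2^( - 1)*97^( - 1)*163^1  =  163/194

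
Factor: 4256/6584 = 2^2*7^1 * 19^1*823^( - 1 ) = 532/823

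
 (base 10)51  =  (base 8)63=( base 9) 56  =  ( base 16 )33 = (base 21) 29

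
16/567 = 16/567 = 0.03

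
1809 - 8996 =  - 7187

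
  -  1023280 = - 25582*40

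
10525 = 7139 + 3386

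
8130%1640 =1570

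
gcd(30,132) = 6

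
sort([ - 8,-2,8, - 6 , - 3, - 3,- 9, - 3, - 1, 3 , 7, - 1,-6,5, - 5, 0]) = [ - 9, - 8, - 6, - 6, - 5, - 3, - 3,-3, - 2, -1, - 1,0,3, 5,7, 8]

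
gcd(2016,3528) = 504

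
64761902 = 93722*691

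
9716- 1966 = 7750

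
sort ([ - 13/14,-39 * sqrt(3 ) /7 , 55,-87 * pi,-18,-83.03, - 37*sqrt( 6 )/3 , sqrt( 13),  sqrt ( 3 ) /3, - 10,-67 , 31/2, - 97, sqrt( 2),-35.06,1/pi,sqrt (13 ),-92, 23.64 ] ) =[-87 * pi, - 97,-92,- 83.03, - 67, - 35.06,-37 * sqrt(6)/3,-18, - 10,-39  *sqrt( 3 )/7, - 13/14, 1/pi, sqrt( 3)/3,  sqrt( 2 ) , sqrt( 13),  sqrt( 13 ),31/2, 23.64 , 55 ]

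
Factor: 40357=40357^1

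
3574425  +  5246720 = 8821145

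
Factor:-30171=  - 3^1*89^1 * 113^1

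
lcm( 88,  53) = 4664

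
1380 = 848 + 532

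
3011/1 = 3011 = 3011.00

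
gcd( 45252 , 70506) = 18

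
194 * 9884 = 1917496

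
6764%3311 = 142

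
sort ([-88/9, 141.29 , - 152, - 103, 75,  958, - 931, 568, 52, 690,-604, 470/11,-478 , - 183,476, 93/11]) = [-931 ,-604 , - 478, - 183, - 152, - 103 , - 88/9, 93/11,  470/11, 52, 75 , 141.29, 476,  568,690,958]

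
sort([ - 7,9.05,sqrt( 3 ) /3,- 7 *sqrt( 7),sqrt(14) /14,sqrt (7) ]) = [ - 7*sqrt(7 ),-7,sqrt (14 )/14,sqrt( 3)/3,  sqrt(7 ),9.05]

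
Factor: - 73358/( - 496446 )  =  3^(- 1)*43^1*97^( - 1 ) = 43/291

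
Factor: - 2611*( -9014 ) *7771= 2^1*7^1*19^1*373^1*409^1*4507^1 = 182894790134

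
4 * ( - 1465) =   -  5860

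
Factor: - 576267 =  - 3^1*47^1*61^1*67^1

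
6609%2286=2037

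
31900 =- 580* ( - 55)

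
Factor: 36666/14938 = 3^3*11^( - 1) = 27/11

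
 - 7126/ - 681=7126/681 = 10.46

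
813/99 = 8 + 7/33 = 8.21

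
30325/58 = 522+49/58= 522.84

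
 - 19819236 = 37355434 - 57174670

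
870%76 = 34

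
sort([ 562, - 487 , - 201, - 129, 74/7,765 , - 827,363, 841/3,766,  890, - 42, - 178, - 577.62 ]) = [ - 827, - 577.62, - 487, - 201, - 178, - 129,-42, 74/7,841/3,363, 562, 765, 766,890] 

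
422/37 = 422/37 = 11.41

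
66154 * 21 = 1389234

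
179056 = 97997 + 81059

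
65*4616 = 300040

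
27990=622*45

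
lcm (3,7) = 21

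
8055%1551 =300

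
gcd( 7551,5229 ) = 9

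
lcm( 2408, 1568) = 67424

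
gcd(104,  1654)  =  2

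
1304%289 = 148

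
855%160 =55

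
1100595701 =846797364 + 253798337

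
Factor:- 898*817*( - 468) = 2^3 * 3^2*13^1*19^1 * 43^1 * 449^1=343355688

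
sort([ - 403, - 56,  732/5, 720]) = [ - 403, - 56, 732/5 , 720]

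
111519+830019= 941538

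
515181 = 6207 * 83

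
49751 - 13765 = 35986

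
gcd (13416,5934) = 258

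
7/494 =7/494 = 0.01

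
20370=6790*3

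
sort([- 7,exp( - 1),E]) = [ - 7,exp( - 1),E] 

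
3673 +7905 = 11578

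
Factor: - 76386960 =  - 2^4*3^2*5^1 * 13^1*8161^1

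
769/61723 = 769/61723 =0.01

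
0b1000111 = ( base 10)71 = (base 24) 2N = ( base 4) 1013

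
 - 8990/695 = -13 + 9/139 = - 12.94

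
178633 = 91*1963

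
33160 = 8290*4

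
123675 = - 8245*( - 15)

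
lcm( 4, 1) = 4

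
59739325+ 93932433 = 153671758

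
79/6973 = 79/6973 = 0.01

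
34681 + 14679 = 49360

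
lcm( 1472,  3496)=27968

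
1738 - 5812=-4074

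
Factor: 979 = 11^1*89^1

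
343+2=345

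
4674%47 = 21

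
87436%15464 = 10116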